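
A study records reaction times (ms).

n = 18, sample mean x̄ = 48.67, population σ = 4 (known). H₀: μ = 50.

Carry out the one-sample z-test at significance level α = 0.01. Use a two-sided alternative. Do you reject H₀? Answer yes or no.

SE = σ/√n = 4/√18 = 0.9428
z = (x̄−μ₀)/SE = (48.67−50)/0.9428 = -1.4107
p-value (two-sided) = 0.15834
At α=0.01: p ≥ α → fail to reject H₀

reject H₀: no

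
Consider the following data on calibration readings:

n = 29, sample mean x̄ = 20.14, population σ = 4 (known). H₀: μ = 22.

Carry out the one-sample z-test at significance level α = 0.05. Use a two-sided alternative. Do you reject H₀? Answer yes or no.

reject H₀: yes

SE = σ/√n = 4/√29 = 0.7428
z = (x̄−μ₀)/SE = (20.14−22)/0.7428 = -2.5041
p-value (two-sided) = 0.01228
At α=0.05: p < α → reject H₀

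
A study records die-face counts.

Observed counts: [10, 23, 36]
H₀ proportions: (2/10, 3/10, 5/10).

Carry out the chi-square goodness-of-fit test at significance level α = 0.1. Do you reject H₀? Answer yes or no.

n = 69; E_i = n·p_i = [13.80, 20.70, 34.50]
χ² = (10−13.80)²/13.80 + (23−20.70)²/20.70 + (36−34.50)²/34.50 = 1.3671
df = 2
p-value (upper-tail) = 0.50481
At α=0.1: p ≥ α → fail to reject H₀

reject H₀: no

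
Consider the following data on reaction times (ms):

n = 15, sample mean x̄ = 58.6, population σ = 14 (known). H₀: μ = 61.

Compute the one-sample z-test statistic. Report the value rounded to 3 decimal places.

test statistic = -0.664

SE = σ/√n = 14/√15 = 3.6148
z = (x̄−μ₀)/SE = (58.6−61)/3.6148 = -0.6639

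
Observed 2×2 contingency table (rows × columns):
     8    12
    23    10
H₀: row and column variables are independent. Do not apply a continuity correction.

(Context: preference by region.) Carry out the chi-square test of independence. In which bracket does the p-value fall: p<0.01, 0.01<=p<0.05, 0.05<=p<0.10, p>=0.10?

p-value bracket: 0.01<=p<0.05

Row totals [20, 33], col totals [31, 22], n=53
χ² = (8−11.70)²/11.70 + (12−8.30)²/8.30 + (23−19.30)²/19.30 + (10−13.70)²/13.70 = 4.5233
df = 1
p-value (upper-tail) = 0.03344
→ bracket: 0.01<=p<0.05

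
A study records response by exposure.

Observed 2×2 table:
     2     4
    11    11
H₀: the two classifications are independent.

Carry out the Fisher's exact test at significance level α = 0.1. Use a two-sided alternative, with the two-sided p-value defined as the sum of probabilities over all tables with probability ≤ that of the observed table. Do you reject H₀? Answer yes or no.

reject H₀: no

Margins: r₁=6, r₂=22, c₁=13, c₂=15, n=28
p_obs = C(6,2)·C(22,11)/C(28,13); sum pmf over tables with pmf ≤ p_obs
p-value (two-sided) = 0.65459
At α=0.1: p ≥ α → fail to reject H₀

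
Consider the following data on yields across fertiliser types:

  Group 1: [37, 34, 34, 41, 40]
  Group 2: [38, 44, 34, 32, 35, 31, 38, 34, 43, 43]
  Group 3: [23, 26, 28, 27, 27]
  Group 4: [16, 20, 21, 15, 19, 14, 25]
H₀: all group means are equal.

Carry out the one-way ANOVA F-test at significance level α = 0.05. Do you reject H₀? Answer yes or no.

reject H₀: yes

Group means [37.20, 37.20, 26.20, 18.57], grand mean 30.333
SSB = Σnᵢ(x̄ᵢ−x̄)² = 1761.086; SSW = ΣΣ(x−x̄ᵢ)² = 352.914
MSB = 1761.086/3 = 587.0286; MSW = 352.914/23 = 15.3441
F = MSB/MSW = 38.2576
df = (3, 23)
p-value (upper-tail) = 0.00000
At α=0.05: p < α → reject H₀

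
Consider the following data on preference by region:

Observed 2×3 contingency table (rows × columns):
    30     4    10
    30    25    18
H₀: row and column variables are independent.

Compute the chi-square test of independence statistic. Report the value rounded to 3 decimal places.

Row totals [44, 73], col totals [60, 29, 28], n=117
χ² = (30−22.56)²/22.56 + (4−10.91)²/10.91 + (10−10.53)²/10.53 + (30−37.44)²/37.44 + (25−18.09)²/18.09 + (18−17.47)²/17.47 = 10.9791
df = 2

test statistic = 10.979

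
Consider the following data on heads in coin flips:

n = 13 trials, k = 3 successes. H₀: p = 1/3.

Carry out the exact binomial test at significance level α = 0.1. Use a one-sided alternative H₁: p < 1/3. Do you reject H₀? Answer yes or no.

reject H₀: no

Exact binomial: n=13, k=3, p₀=1/3=0.3333
P(X≤3) from Σ C(n,i)·p₀^i·(1−p₀)^(n−i)
p-value (one-sided, H₁ less) = 0.32242
At α=0.1: p ≥ α → fail to reject H₀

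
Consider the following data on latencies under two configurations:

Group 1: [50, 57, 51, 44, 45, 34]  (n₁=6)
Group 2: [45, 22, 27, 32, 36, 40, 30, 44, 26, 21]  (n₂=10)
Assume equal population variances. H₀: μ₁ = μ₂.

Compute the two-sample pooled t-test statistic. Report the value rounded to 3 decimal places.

test statistic = 3.355

x̄₁=46.833, s₁=7.834, n₁=6
x̄₂=32.300, s₂=8.680, n₂=10
s_p² = [5·7.834² + 9·8.680²]/14 = 70.3524
SE = √(s_p²·(1/6+1/10)) = 4.3314
t = (46.833−32.300)/4.3314 = 3.3554
df = 14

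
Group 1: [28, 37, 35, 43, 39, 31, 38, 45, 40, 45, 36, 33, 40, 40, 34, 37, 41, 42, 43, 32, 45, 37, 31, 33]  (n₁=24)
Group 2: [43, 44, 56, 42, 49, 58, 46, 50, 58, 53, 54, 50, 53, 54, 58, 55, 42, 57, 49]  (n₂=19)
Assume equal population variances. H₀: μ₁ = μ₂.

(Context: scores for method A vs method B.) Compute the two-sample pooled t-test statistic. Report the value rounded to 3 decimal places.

x̄₁=37.708, s₁=4.885, n₁=24
x̄₂=51.105, s₂=5.577, n₂=19
s_p² = [23·4.885² + 18·5.577²]/41 = 27.0426
SE = √(s_p²·(1/24+1/19)) = 1.5969
t = (37.708−51.105)/1.5969 = -8.3894
df = 41

test statistic = -8.389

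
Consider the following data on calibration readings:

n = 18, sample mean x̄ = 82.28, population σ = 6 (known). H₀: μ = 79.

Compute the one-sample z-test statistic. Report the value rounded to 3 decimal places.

SE = σ/√n = 6/√18 = 1.4142
z = (x̄−μ₀)/SE = (82.28−79)/1.4142 = 2.3193

test statistic = 2.319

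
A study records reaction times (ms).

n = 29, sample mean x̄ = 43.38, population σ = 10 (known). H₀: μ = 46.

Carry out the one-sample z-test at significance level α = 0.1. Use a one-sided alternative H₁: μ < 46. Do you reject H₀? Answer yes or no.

reject H₀: yes

SE = σ/√n = 10/√29 = 1.8570
z = (x̄−μ₀)/SE = (43.38−46)/1.8570 = -1.4109
p-value (one-sided, H₁ less) = 0.07914
At α=0.1: p < α → reject H₀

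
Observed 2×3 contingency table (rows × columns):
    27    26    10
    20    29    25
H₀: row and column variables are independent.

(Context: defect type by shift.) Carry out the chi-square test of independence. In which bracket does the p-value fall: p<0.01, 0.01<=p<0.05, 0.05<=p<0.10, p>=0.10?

Row totals [63, 74], col totals [47, 55, 35], n=137
χ² = (27−21.61)²/21.61 + (26−25.29)²/25.29 + (10−16.09)²/16.09 + (20−25.39)²/25.39 + (29−29.71)²/29.71 + (25−18.91)²/18.91 = 6.7954
df = 2
p-value (upper-tail) = 0.03345
→ bracket: 0.01<=p<0.05

p-value bracket: 0.01<=p<0.05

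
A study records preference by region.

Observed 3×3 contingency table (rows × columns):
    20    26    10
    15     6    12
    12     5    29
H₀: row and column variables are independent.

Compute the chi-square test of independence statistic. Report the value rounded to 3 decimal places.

Row totals [56, 33, 46], col totals [47, 37, 51], n=135
χ² = (20−19.50)²/19.50 + (26−15.35)²/15.35 + (10−21.16)²/21.16 + (15−11.49)²/11.49 + (6−9.04)²/9.04 + (12−12.47)²/12.47 + (12−16.01)²/16.01 + (5−12.61)²/12.61 + (29−17.38)²/17.38 = 28.7731
df = 4

test statistic = 28.773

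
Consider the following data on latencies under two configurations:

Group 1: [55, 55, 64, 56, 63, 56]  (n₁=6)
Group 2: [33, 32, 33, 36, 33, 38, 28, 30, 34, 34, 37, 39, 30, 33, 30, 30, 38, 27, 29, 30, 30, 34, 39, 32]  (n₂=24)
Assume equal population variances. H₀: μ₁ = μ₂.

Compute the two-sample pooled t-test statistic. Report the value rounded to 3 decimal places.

test statistic = 15.254

x̄₁=58.167, s₁=4.167, n₁=6
x̄₂=32.875, s₂=3.505, n₂=24
s_p² = [5·4.167² + 23·3.505²]/28 = 13.1949
SE = √(s_p²·(1/6+1/24)) = 1.6580
t = (58.167−32.875)/1.6580 = 15.2544
df = 28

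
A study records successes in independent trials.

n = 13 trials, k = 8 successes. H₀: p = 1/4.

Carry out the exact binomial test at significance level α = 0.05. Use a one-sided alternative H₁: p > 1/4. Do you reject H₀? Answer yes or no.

reject H₀: yes

Exact binomial: n=13, k=8, p₀=1/4=0.2500
P(X≥8) from Σ C(n,i)·p₀^i·(1−p₀)^(n−i)
p-value (one-sided, H₁ greater) = 0.00565
At α=0.05: p < α → reject H₀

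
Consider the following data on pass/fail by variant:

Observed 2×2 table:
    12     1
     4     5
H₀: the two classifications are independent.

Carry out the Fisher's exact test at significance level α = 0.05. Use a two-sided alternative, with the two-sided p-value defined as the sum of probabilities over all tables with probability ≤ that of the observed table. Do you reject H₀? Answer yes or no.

reject H₀: yes

Margins: r₁=13, r₂=9, c₁=16, c₂=6, n=22
p_obs = C(13,12)·C(9,4)/C(22,16); sum pmf over tables with pmf ≤ p_obs
p-value (two-sided) = 0.02308
At α=0.05: p < α → reject H₀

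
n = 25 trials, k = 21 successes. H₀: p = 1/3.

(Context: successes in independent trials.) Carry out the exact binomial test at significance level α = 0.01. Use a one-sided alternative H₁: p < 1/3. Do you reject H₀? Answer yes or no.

reject H₀: no

Exact binomial: n=25, k=21, p₀=1/3=0.3333
P(X≤21) from Σ C(n,i)·p₀^i·(1−p₀)^(n−i)
p-value (one-sided, H₁ less) = 1.00000
At α=0.01: p ≥ α → fail to reject H₀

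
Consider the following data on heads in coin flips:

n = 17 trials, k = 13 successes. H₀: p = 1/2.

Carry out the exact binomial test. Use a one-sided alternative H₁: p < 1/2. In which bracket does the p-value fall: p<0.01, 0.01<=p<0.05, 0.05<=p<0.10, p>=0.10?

Exact binomial: n=17, k=13, p₀=1/2=0.5000
P(X≤13) from Σ C(n,i)·p₀^i·(1−p₀)^(n−i)
p-value (one-sided, H₁ less) = 0.99364
→ bracket: p>=0.10

p-value bracket: p>=0.10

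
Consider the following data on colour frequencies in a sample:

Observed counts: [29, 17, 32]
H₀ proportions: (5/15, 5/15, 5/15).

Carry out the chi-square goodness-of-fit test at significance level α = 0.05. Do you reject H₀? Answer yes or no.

reject H₀: no

n = 78; E_i = n·p_i = [26.00, 26.00, 26.00]
χ² = (29−26.00)²/26.00 + (17−26.00)²/26.00 + (32−26.00)²/26.00 = 4.8462
df = 2
p-value (upper-tail) = 0.08865
At α=0.05: p ≥ α → fail to reject H₀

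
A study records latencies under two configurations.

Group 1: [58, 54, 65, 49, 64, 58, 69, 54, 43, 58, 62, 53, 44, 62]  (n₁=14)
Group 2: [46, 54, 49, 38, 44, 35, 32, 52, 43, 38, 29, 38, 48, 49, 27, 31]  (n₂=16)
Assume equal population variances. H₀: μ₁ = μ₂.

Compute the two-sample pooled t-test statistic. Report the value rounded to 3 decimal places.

test statistic = 5.308

x̄₁=56.643, s₁=7.702, n₁=14
x̄₂=40.812, s₂=8.518, n₂=16
s_p² = [13·7.702² + 15·8.518²]/28 = 66.4161
SE = √(s_p²·(1/14+1/16)) = 2.9825
t = (56.643−40.812)/2.9825 = 5.3078
df = 28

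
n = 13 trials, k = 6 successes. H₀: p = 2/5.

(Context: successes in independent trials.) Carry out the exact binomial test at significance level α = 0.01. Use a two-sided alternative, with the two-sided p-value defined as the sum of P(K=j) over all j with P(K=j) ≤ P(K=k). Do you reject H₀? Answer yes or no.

reject H₀: no

Exact binomial: n=13, k=6, p₀=2/5=0.4000
P(X=j) = C(n,j)·p₀^j·(1−p₀)^(n−j); p = Σ P(X=j) over j with P(X=j) ≤ P(X=6)
p-value (two-sided) = 0.77865
At α=0.01: p ≥ α → fail to reject H₀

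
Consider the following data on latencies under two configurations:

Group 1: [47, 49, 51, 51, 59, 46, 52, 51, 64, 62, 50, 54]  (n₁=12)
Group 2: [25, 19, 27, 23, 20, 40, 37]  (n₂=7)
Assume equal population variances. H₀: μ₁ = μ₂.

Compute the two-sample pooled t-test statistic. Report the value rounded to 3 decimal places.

x̄₁=53.000, s₁=5.737, n₁=12
x̄₂=27.286, s₂=8.180, n₂=7
s_p² = [11·5.737² + 6·8.180²]/17 = 44.9076
SE = √(s_p²·(1/12+1/7)) = 3.1871
t = (53.000−27.286)/3.1871 = 8.0682
df = 17

test statistic = 8.068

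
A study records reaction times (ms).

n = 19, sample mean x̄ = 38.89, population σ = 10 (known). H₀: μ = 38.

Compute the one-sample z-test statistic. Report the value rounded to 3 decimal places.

test statistic = 0.388

SE = σ/√n = 10/√19 = 2.2942
z = (x̄−μ₀)/SE = (38.89−38)/2.2942 = 0.3879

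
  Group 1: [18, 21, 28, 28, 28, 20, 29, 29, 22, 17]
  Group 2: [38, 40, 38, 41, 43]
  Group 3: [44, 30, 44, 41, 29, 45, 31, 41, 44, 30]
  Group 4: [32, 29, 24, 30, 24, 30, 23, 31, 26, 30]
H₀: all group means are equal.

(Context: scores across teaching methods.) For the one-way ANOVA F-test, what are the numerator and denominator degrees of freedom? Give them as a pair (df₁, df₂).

degrees of freedom = [3, 31]

k = 4 groups, N = 35 total
df = (k−1, N−k) = (4−1, 35−4) = (3, 31)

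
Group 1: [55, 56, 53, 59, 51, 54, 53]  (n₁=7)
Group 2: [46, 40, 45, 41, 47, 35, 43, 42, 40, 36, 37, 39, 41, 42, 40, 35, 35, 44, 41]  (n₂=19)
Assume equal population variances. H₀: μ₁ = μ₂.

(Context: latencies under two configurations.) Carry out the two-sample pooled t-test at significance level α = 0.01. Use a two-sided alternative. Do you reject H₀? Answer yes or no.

reject H₀: yes

x̄₁=54.429, s₁=2.573, n₁=7
x̄₂=40.474, s₂=3.672, n₂=19
s_p² = [6·2.573² + 18·3.672²]/24 = 11.7688
SE = √(s_p²·(1/7+1/19)) = 1.5168
t = (54.429−40.474)/1.5168 = 9.2002
df = 24
p-value (two-sided) = 0.00000
At α=0.01: p < α → reject H₀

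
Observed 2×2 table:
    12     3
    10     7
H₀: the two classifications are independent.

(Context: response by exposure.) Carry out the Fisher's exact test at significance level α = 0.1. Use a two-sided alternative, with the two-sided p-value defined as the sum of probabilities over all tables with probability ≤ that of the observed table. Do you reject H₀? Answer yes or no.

Margins: r₁=15, r₂=17, c₁=22, c₂=10, n=32
p_obs = C(15,12)·C(17,10)/C(32,22); sum pmf over tables with pmf ≤ p_obs
p-value (two-sided) = 0.26545
At α=0.1: p ≥ α → fail to reject H₀

reject H₀: no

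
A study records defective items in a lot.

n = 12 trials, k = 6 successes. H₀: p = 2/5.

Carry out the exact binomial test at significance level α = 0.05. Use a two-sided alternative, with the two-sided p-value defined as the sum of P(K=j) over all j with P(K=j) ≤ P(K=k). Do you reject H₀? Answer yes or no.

Exact binomial: n=12, k=6, p₀=2/5=0.4000
P(X=j) = C(n,j)·p₀^j·(1−p₀)^(n−j); p = Σ P(X=j) over j with P(X=j) ≤ P(X=6)
p-value (two-sided) = 0.56013
At α=0.05: p ≥ α → fail to reject H₀

reject H₀: no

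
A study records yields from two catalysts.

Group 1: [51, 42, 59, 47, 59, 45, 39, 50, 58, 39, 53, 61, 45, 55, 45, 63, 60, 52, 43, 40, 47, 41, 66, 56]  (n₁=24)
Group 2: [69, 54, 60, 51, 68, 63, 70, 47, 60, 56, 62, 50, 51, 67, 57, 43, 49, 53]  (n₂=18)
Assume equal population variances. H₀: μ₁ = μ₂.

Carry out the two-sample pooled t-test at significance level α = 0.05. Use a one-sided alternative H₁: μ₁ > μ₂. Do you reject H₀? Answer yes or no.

reject H₀: no

x̄₁=50.667, s₁=8.250, n₁=24
x̄₂=57.222, s₂=8.114, n₂=18
s_p² = [23·8.250² + 17·8.114²]/40 = 67.1111
SE = √(s_p²·(1/24+1/18)) = 2.5543
t = (50.667−57.222)/2.5543 = -2.5664
df = 40
p-value (one-sided, H₁ greater) = 0.99294
At α=0.05: p ≥ α → fail to reject H₀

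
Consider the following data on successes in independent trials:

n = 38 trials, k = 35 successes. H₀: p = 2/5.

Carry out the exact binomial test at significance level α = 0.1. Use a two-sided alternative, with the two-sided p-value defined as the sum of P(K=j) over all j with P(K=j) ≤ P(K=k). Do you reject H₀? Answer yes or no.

reject H₀: yes

Exact binomial: n=38, k=35, p₀=2/5=0.4000
P(X=j) = C(n,j)·p₀^j·(1−p₀)^(n−j); p = Σ P(X=j) over j with P(X=j) ≤ P(X=35)
p-value (two-sided) = 0.00000
At α=0.1: p < α → reject H₀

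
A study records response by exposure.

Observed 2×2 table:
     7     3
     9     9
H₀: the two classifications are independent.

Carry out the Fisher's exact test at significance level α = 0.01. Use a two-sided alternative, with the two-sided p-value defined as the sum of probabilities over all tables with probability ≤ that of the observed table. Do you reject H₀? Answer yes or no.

reject H₀: no

Margins: r₁=10, r₂=18, c₁=16, c₂=12, n=28
p_obs = C(10,7)·C(18,9)/C(28,16); sum pmf over tables with pmf ≤ p_obs
p-value (two-sided) = 0.43432
At α=0.01: p ≥ α → fail to reject H₀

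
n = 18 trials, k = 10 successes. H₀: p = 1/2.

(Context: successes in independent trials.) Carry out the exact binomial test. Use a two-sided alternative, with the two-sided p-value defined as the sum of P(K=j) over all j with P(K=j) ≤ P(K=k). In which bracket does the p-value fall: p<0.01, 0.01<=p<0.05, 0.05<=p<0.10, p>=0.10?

p-value bracket: p>=0.10

Exact binomial: n=18, k=10, p₀=1/2=0.5000
P(X=j) = C(n,j)·p₀^j·(1−p₀)^(n−j); p = Σ P(X=j) over j with P(X=j) ≤ P(X=10)
p-value (two-sided) = 0.81453
→ bracket: p>=0.10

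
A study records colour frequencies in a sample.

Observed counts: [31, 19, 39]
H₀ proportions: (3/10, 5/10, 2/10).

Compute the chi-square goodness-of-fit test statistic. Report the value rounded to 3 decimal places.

test statistic = 40.554

n = 89; E_i = n·p_i = [26.70, 44.50, 17.80]
χ² = (31−26.70)²/26.70 + (19−44.50)²/44.50 + (39−17.80)²/17.80 = 40.5543
df = 2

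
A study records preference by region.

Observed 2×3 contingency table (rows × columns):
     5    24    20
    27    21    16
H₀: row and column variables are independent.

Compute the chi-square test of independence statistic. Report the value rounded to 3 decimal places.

Row totals [49, 64], col totals [32, 45, 36], n=113
χ² = (5−13.88)²/13.88 + (24−19.51)²/19.51 + (20−15.61)²/15.61 + (27−18.12)²/18.12 + (21−25.49)²/25.49 + (16−20.39)²/20.39 = 14.0254
df = 2

test statistic = 14.025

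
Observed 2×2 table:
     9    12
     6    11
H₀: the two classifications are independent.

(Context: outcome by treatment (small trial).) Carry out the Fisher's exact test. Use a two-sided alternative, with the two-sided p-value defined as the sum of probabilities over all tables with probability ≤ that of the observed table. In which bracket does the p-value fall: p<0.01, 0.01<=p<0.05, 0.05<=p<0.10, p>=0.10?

p-value bracket: p>=0.10

Margins: r₁=21, r₂=17, c₁=15, c₂=23, n=38
p_obs = C(21,9)·C(17,6)/C(38,15); sum pmf over tables with pmf ≤ p_obs
p-value (two-sided) = 0.74421
→ bracket: p>=0.10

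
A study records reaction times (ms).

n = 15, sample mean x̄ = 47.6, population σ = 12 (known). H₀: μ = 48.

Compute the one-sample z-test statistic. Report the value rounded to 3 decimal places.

SE = σ/√n = 12/√15 = 3.0984
z = (x̄−μ₀)/SE = (47.6−48)/3.0984 = -0.1291

test statistic = -0.129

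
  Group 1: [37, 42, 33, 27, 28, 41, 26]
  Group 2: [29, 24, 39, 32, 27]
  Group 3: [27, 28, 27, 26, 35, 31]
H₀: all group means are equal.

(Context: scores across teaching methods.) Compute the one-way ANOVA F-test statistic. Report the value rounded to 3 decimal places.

Group means [33.43, 30.20, 29.00], grand mean 31.056
SSB = Σnᵢ(x̄ᵢ−x̄)² = 68.430; SSW = ΣΣ(x−x̄ᵢ)² = 458.514
MSB = 68.430/2 = 34.2151; MSW = 458.514/15 = 30.5676
F = MSB/MSW = 1.1193
df = (2, 15)

test statistic = 1.119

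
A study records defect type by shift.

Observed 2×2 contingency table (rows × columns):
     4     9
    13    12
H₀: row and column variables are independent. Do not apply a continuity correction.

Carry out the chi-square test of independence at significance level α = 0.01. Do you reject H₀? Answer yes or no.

Row totals [13, 25], col totals [17, 21], n=38
χ² = (4−5.82)²/5.82 + (9−7.18)²/7.18 + (13−11.18)²/11.18 + (12−13.82)²/13.82 = 1.5593
df = 1
p-value (upper-tail) = 0.21177
At α=0.01: p ≥ α → fail to reject H₀

reject H₀: no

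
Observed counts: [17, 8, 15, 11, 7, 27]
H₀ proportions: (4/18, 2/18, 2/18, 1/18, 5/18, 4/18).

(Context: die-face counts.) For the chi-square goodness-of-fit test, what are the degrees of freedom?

degrees of freedom = 5

df = k − 1 = 6 − 1 = 5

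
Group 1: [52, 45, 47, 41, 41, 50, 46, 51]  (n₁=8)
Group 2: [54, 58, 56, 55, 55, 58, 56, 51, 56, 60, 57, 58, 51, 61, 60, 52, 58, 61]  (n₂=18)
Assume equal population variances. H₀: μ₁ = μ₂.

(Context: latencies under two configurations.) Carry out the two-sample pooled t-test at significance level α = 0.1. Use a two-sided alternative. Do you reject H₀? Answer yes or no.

x̄₁=46.625, s₁=4.241, n₁=8
x̄₂=56.500, s₂=3.130, n₂=18
s_p² = [7·4.241² + 17·3.130²]/24 = 12.1823
SE = √(s_p²·(1/8+1/18)) = 1.4831
t = (46.625−56.500)/1.4831 = -6.6584
df = 24
p-value (two-sided) = 0.00000
At α=0.1: p < α → reject H₀

reject H₀: yes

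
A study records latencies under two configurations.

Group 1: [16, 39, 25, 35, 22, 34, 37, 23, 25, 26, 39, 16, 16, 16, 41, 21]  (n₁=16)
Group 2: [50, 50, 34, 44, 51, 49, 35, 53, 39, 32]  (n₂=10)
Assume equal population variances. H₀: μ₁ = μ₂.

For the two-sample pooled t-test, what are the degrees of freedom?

df = n₁ + n₂ − 2 = 16 + 10 − 2 = 24

degrees of freedom = 24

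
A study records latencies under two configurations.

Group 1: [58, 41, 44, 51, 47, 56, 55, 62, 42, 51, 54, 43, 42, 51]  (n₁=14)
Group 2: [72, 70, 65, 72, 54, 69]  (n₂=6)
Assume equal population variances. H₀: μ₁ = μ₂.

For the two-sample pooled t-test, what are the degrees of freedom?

degrees of freedom = 18

df = n₁ + n₂ − 2 = 14 + 6 − 2 = 18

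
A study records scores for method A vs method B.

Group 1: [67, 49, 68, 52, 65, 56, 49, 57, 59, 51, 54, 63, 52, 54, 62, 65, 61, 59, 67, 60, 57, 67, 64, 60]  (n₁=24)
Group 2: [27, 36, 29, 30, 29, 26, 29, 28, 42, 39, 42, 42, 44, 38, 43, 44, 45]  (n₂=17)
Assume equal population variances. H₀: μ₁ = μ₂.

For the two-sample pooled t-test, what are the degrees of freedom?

degrees of freedom = 39

df = n₁ + n₂ − 2 = 24 + 17 − 2 = 39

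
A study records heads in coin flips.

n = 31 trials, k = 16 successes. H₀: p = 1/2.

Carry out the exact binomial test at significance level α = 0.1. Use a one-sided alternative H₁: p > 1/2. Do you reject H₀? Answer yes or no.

reject H₀: no

Exact binomial: n=31, k=16, p₀=1/2=0.5000
P(X≥16) from Σ C(n,i)·p₀^i·(1−p₀)^(n−i)
p-value (one-sided, H₁ greater) = 0.50000
At α=0.1: p ≥ α → fail to reject H₀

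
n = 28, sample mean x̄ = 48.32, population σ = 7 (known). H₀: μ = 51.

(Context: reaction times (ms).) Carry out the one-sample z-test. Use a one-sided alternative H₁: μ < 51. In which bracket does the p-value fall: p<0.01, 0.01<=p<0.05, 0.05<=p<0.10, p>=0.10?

SE = σ/√n = 7/√28 = 1.3229
z = (x̄−μ₀)/SE = (48.32−51)/1.3229 = -2.0259
p-value (one-sided, H₁ less) = 0.02139
→ bracket: 0.01<=p<0.05

p-value bracket: 0.01<=p<0.05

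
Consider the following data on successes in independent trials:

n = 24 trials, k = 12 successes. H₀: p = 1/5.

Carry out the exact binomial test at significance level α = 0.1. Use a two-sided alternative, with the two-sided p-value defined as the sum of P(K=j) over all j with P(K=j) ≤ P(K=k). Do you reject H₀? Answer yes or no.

reject H₀: yes

Exact binomial: n=24, k=12, p₀=1/5=0.2000
P(X=j) = C(n,j)·p₀^j·(1−p₀)^(n−j); p = Σ P(X=j) over j with P(X=j) ≤ P(X=12)
p-value (two-sided) = 0.00098
At α=0.1: p < α → reject H₀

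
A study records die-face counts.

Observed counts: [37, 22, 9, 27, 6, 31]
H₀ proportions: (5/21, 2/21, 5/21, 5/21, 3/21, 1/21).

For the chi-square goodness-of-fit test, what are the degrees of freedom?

degrees of freedom = 5

df = k − 1 = 6 − 1 = 5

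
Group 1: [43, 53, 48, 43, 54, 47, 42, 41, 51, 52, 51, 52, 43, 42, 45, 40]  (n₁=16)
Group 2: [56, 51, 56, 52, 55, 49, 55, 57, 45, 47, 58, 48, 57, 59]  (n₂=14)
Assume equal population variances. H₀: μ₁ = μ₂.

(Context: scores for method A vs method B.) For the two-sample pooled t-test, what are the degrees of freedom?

df = n₁ + n₂ − 2 = 16 + 14 − 2 = 28

degrees of freedom = 28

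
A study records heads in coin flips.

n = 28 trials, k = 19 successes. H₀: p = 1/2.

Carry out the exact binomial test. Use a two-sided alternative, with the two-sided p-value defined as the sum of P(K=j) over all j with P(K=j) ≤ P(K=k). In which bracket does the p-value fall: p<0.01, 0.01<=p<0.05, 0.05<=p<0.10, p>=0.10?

p-value bracket: 0.05<=p<0.10

Exact binomial: n=28, k=19, p₀=1/2=0.5000
P(X=j) = C(n,j)·p₀^j·(1−p₀)^(n−j); p = Σ P(X=j) over j with P(X=j) ≤ P(X=19)
p-value (two-sided) = 0.08716
→ bracket: 0.05<=p<0.10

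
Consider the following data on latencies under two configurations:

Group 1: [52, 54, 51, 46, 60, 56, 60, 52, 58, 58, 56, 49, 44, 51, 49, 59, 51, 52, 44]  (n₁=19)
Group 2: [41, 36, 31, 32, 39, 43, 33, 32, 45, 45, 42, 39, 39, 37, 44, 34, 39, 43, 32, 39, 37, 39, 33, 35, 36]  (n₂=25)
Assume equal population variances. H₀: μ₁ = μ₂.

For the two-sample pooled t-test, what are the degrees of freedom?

df = n₁ + n₂ − 2 = 19 + 25 − 2 = 42

degrees of freedom = 42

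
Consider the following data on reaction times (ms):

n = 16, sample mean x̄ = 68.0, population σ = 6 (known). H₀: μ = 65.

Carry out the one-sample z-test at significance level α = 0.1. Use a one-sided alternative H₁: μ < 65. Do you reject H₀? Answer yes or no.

SE = σ/√n = 6/√16 = 1.5000
z = (x̄−μ₀)/SE = (68.0−65)/1.5000 = 2.0000
p-value (one-sided, H₁ less) = 0.97725
At α=0.1: p ≥ α → fail to reject H₀

reject H₀: no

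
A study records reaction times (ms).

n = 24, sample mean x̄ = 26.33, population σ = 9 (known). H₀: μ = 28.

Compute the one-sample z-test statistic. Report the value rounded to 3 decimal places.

SE = σ/√n = 9/√24 = 1.8371
z = (x̄−μ₀)/SE = (26.33−28)/1.8371 = -0.9090

test statistic = -0.909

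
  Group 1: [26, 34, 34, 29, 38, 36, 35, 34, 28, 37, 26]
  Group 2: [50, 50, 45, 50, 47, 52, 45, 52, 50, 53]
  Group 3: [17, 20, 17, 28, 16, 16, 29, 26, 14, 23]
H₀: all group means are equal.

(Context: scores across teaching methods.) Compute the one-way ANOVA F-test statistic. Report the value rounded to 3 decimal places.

test statistic = 109.212

Group means [32.45, 49.40, 20.60], grand mean 34.097
SSB = Σnᵢ(x̄ᵢ−x̄)² = 4193.182; SSW = ΣΣ(x−x̄ᵢ)² = 537.527
MSB = 4193.182/2 = 2096.5912; MSW = 537.527/28 = 19.1974
F = MSB/MSW = 109.2122
df = (2, 28)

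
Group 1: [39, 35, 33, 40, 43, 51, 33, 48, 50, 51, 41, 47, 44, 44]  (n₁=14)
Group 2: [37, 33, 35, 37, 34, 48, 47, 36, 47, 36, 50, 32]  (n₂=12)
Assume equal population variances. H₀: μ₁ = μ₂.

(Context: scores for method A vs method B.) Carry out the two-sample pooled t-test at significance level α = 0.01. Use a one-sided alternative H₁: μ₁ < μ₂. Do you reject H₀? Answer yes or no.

x̄₁=42.786, s₁=6.278, n₁=14
x̄₂=39.333, s₂=6.610, n₂=12
s_p² = [13·6.278² + 11·6.610²]/24 = 41.3760
SE = √(s_p²·(1/14+1/12)) = 2.5305
t = (42.786−39.333)/2.5305 = 1.3643
df = 24
p-value (one-sided, H₁ less) = 0.90744
At α=0.01: p ≥ α → fail to reject H₀

reject H₀: no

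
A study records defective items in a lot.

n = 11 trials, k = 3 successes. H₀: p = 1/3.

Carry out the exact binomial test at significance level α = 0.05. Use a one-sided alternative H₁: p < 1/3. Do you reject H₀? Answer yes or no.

Exact binomial: n=11, k=3, p₀=1/3=0.3333
P(X≤3) from Σ C(n,i)·p₀^i·(1−p₀)^(n−i)
p-value (one-sided, H₁ less) = 0.47256
At α=0.05: p ≥ α → fail to reject H₀

reject H₀: no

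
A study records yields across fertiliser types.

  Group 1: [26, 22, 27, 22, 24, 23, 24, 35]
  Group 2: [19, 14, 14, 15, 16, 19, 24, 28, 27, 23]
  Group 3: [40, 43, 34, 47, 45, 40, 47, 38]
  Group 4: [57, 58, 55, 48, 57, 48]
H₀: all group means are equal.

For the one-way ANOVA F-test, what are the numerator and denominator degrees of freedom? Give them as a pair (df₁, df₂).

k = 4 groups, N = 32 total
df = (k−1, N−k) = (4−1, 32−4) = (3, 28)

degrees of freedom = [3, 28]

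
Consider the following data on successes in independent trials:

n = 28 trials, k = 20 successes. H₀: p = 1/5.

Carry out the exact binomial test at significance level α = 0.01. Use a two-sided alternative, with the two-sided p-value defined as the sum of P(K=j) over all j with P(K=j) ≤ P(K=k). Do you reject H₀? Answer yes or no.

Exact binomial: n=28, k=20, p₀=1/5=0.2000
P(X=j) = C(n,j)·p₀^j·(1−p₀)^(n−j); p = Σ P(X=j) over j with P(X=j) ≤ P(X=20)
p-value (two-sided) = 0.00000
At α=0.01: p < α → reject H₀

reject H₀: yes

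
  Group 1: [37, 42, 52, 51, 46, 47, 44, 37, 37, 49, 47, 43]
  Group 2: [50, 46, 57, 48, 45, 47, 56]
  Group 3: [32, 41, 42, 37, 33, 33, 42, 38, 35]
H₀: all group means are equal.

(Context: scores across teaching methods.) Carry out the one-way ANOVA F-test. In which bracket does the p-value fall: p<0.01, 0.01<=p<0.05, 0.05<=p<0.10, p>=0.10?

Group means [44.33, 49.86, 37.00], grand mean 43.357
SSB = Σnᵢ(x̄ᵢ−x̄)² = 670.905; SSW = ΣΣ(x−x̄ᵢ)² = 577.524
MSB = 670.905/2 = 335.4524; MSW = 577.524/25 = 23.1010
F = MSB/MSW = 14.5211
df = (2, 25)
p-value (upper-tail) = 0.00007
→ bracket: p<0.01

p-value bracket: p<0.01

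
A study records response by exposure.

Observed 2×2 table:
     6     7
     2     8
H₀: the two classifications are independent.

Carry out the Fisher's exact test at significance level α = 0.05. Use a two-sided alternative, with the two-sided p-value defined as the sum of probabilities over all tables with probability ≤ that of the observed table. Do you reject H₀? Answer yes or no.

reject H₀: no

Margins: r₁=13, r₂=10, c₁=8, c₂=15, n=23
p_obs = C(13,6)·C(10,2)/C(23,8); sum pmf over tables with pmf ≤ p_obs
p-value (two-sided) = 0.37879
At α=0.05: p ≥ α → fail to reject H₀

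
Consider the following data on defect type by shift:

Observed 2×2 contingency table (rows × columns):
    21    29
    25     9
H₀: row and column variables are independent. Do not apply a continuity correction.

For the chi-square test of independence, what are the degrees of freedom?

df = (r−1)(c−1) = (2−1)·(2−1) = 1

degrees of freedom = 1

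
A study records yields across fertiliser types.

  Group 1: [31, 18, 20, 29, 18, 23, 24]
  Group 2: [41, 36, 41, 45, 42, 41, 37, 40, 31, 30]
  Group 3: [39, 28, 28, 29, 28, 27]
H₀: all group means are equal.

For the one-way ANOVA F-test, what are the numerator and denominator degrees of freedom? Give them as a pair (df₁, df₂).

k = 3 groups, N = 23 total
df = (k−1, N−k) = (3−1, 23−3) = (2, 20)

degrees of freedom = [2, 20]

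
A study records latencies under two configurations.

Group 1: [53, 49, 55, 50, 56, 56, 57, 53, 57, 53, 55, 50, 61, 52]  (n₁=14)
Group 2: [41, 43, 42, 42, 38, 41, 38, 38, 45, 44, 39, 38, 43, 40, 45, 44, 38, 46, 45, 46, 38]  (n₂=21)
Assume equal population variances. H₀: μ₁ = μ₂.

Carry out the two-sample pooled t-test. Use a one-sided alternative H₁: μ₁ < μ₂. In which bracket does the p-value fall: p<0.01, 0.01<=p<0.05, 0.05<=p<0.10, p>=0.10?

p-value bracket: p>=0.10

x̄₁=54.071, s₁=3.293, n₁=14
x̄₂=41.619, s₂=2.974, n₂=21
s_p² = [13·3.293² + 20·2.974²]/33 = 9.6328
SE = √(s_p²·(1/14+1/21)) = 1.0709
t = (54.071−41.619)/1.0709 = 11.6283
df = 33
p-value (one-sided, H₁ less) = 1.00000
→ bracket: p>=0.10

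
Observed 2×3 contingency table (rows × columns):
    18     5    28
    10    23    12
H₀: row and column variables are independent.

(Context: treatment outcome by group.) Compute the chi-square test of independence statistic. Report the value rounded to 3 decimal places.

test statistic = 19.960

Row totals [51, 45], col totals [28, 28, 40], n=96
χ² = (18−14.88)²/14.88 + (5−14.88)²/14.88 + (28−21.25)²/21.25 + (10−13.12)²/13.12 + (23−13.12)²/13.12 + (12−18.75)²/18.75 = 19.9601
df = 2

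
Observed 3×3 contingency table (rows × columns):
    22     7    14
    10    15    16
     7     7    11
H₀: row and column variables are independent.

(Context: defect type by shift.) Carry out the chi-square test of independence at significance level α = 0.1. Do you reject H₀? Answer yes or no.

reject H₀: yes

Row totals [43, 41, 25], col totals [39, 29, 41], n=109
χ² = (22−15.39)²/15.39 + (7−11.44)²/11.44 + (14−16.17)²/16.17 + (10−14.67)²/14.67 + (15−10.91)²/10.91 + (16−15.42)²/15.42 + (7−8.94)²/8.94 + (7−6.65)²/6.65 + (11−9.40)²/9.40 = 8.6148
df = 4
p-value (upper-tail) = 0.07148
At α=0.1: p < α → reject H₀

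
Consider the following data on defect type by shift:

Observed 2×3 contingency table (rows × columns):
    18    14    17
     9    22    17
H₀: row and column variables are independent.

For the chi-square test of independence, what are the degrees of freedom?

degrees of freedom = 2

df = (r−1)(c−1) = (2−1)·(3−1) = 2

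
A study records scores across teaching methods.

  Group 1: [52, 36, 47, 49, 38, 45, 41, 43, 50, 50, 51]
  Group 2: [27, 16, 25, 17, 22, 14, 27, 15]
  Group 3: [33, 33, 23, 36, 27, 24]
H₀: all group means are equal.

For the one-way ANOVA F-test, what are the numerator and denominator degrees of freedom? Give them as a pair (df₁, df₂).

degrees of freedom = [2, 22]

k = 3 groups, N = 25 total
df = (k−1, N−k) = (3−1, 25−3) = (2, 22)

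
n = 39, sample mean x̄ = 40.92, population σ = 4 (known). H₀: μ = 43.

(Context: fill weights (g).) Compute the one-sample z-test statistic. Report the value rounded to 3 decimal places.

test statistic = -3.247

SE = σ/√n = 4/√39 = 0.6405
z = (x̄−μ₀)/SE = (40.92−43)/0.6405 = -3.2474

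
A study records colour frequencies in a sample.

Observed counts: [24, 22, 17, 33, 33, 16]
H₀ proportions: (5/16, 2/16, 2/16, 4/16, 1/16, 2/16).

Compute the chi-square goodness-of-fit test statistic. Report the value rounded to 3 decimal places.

n = 145; E_i = n·p_i = [45.31, 18.12, 18.12, 36.25, 9.06, 18.12]
χ² = (24−45.31)²/45.31 + (22−18.12)²/18.12 + (17−18.12)²/18.12 + (33−36.25)²/36.25 + (33−9.06)²/9.06 + (16−18.12)²/18.12 = 74.6910
df = 5

test statistic = 74.691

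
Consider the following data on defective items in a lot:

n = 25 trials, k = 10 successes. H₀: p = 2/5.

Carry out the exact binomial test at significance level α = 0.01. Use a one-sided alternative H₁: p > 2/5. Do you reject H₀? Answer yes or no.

reject H₀: no

Exact binomial: n=25, k=10, p₀=2/5=0.4000
P(X≥10) from Σ C(n,i)·p₀^i·(1−p₀)^(n−i)
p-value (one-sided, H₁ greater) = 0.57538
At α=0.01: p ≥ α → fail to reject H₀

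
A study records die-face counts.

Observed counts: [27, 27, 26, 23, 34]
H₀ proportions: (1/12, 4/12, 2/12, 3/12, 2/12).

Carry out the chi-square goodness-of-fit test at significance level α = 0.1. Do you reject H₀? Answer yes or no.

n = 137; E_i = n·p_i = [11.42, 45.67, 22.83, 34.25, 22.83]
χ² = (27−11.42)²/11.42 + (27−45.67)²/45.67 + (26−22.83)²/22.83 + (23−34.25)²/34.25 + (34−22.83)²/22.83 = 38.4964
df = 4
p-value (upper-tail) = 0.00000
At α=0.1: p < α → reject H₀

reject H₀: yes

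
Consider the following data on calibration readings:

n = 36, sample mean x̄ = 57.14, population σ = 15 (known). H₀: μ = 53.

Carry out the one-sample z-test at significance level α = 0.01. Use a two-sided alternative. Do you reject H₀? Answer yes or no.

SE = σ/√n = 15/√36 = 2.5000
z = (x̄−μ₀)/SE = (57.14−53)/2.5000 = 1.6560
p-value (two-sided) = 0.09772
At α=0.01: p ≥ α → fail to reject H₀

reject H₀: no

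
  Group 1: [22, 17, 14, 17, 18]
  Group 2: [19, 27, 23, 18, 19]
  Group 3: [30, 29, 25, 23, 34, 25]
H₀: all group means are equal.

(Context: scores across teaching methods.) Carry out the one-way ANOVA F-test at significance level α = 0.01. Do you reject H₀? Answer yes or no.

reject H₀: yes

Group means [17.60, 21.20, 27.67], grand mean 22.500
SSB = Σnᵢ(x̄ᵢ−x̄)² = 288.667; SSW = ΣΣ(x−x̄ᵢ)² = 173.333
MSB = 288.667/2 = 144.3333; MSW = 173.333/13 = 13.3333
F = MSB/MSW = 10.8250
df = (2, 13)
p-value (upper-tail) = 0.00171
At α=0.01: p < α → reject H₀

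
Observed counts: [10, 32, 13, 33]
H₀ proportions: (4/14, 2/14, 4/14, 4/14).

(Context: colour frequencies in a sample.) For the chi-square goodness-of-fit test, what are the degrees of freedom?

degrees of freedom = 3

df = k − 1 = 4 − 1 = 3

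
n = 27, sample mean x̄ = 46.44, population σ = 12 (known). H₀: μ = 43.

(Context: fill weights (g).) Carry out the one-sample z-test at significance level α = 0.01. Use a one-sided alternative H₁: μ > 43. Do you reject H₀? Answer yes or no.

reject H₀: no

SE = σ/√n = 12/√27 = 2.3094
z = (x̄−μ₀)/SE = (46.44−43)/2.3094 = 1.4896
p-value (one-sided, H₁ greater) = 0.06817
At α=0.01: p ≥ α → fail to reject H₀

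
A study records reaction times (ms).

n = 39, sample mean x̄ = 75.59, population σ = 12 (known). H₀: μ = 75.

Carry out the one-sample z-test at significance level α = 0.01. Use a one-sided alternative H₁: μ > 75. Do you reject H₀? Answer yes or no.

reject H₀: no

SE = σ/√n = 12/√39 = 1.9215
z = (x̄−μ₀)/SE = (75.59−75)/1.9215 = 0.3070
p-value (one-sided, H₁ greater) = 0.37940
At α=0.01: p ≥ α → fail to reject H₀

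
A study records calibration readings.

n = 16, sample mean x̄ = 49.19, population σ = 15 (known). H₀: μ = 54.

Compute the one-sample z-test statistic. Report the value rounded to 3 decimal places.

SE = σ/√n = 15/√16 = 3.7500
z = (x̄−μ₀)/SE = (49.19−54)/3.7500 = -1.2827

test statistic = -1.283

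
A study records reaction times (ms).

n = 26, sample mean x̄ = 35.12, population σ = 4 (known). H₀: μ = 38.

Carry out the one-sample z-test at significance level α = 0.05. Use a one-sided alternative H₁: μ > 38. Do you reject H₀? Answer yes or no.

SE = σ/√n = 4/√26 = 0.7845
z = (x̄−μ₀)/SE = (35.12−38)/0.7845 = -3.6713
p-value (one-sided, H₁ greater) = 0.99988
At α=0.05: p ≥ α → fail to reject H₀

reject H₀: no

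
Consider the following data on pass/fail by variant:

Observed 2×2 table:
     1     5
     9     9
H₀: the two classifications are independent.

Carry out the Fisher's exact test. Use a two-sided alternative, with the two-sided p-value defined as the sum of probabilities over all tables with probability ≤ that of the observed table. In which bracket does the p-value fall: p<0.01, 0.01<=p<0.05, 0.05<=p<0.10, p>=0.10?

Margins: r₁=6, r₂=18, c₁=10, c₂=14, n=24
p_obs = C(6,1)·C(18,9)/C(24,10); sum pmf over tables with pmf ≤ p_obs
p-value (two-sided) = 0.34081
→ bracket: p>=0.10

p-value bracket: p>=0.10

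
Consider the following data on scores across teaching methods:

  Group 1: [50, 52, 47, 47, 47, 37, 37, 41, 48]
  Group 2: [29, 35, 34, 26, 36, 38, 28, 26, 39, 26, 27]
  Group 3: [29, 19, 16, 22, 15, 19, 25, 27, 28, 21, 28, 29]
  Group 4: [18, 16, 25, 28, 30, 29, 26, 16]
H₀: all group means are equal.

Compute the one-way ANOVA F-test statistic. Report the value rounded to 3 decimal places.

Group means [45.11, 31.27, 23.17, 23.50], grand mean 30.400
SSB = Σnᵢ(x̄ᵢ−x̄)² = 2964.863; SSW = ΣΣ(x−x̄ᵢ)² = 1040.737
MSB = 2964.863/3 = 988.2875; MSW = 1040.737/36 = 28.9094
F = MSB/MSW = 34.1857
df = (3, 36)

test statistic = 34.186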